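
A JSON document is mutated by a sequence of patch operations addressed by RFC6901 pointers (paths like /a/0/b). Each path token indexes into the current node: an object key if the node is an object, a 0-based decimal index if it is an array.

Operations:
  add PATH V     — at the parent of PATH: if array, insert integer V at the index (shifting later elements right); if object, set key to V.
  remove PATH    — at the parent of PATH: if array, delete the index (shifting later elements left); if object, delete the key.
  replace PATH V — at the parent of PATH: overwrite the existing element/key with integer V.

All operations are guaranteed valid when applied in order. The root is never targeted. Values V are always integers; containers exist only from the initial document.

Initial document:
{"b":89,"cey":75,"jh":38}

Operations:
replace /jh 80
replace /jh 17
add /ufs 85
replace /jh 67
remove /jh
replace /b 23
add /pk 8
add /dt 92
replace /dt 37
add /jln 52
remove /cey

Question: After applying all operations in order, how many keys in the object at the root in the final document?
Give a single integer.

Answer: 5

Derivation:
After op 1 (replace /jh 80): {"b":89,"cey":75,"jh":80}
After op 2 (replace /jh 17): {"b":89,"cey":75,"jh":17}
After op 3 (add /ufs 85): {"b":89,"cey":75,"jh":17,"ufs":85}
After op 4 (replace /jh 67): {"b":89,"cey":75,"jh":67,"ufs":85}
After op 5 (remove /jh): {"b":89,"cey":75,"ufs":85}
After op 6 (replace /b 23): {"b":23,"cey":75,"ufs":85}
After op 7 (add /pk 8): {"b":23,"cey":75,"pk":8,"ufs":85}
After op 8 (add /dt 92): {"b":23,"cey":75,"dt":92,"pk":8,"ufs":85}
After op 9 (replace /dt 37): {"b":23,"cey":75,"dt":37,"pk":8,"ufs":85}
After op 10 (add /jln 52): {"b":23,"cey":75,"dt":37,"jln":52,"pk":8,"ufs":85}
After op 11 (remove /cey): {"b":23,"dt":37,"jln":52,"pk":8,"ufs":85}
Size at the root: 5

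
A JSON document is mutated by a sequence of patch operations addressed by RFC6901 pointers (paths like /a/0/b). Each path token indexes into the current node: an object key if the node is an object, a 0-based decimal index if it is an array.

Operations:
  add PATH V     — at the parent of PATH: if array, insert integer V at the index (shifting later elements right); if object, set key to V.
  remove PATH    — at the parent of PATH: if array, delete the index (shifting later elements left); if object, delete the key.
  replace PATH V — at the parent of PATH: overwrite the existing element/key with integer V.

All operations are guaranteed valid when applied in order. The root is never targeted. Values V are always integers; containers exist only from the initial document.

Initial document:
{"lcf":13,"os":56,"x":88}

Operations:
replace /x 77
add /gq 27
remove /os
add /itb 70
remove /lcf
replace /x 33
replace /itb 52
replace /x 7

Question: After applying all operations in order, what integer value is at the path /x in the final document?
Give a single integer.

After op 1 (replace /x 77): {"lcf":13,"os":56,"x":77}
After op 2 (add /gq 27): {"gq":27,"lcf":13,"os":56,"x":77}
After op 3 (remove /os): {"gq":27,"lcf":13,"x":77}
After op 4 (add /itb 70): {"gq":27,"itb":70,"lcf":13,"x":77}
After op 5 (remove /lcf): {"gq":27,"itb":70,"x":77}
After op 6 (replace /x 33): {"gq":27,"itb":70,"x":33}
After op 7 (replace /itb 52): {"gq":27,"itb":52,"x":33}
After op 8 (replace /x 7): {"gq":27,"itb":52,"x":7}
Value at /x: 7

Answer: 7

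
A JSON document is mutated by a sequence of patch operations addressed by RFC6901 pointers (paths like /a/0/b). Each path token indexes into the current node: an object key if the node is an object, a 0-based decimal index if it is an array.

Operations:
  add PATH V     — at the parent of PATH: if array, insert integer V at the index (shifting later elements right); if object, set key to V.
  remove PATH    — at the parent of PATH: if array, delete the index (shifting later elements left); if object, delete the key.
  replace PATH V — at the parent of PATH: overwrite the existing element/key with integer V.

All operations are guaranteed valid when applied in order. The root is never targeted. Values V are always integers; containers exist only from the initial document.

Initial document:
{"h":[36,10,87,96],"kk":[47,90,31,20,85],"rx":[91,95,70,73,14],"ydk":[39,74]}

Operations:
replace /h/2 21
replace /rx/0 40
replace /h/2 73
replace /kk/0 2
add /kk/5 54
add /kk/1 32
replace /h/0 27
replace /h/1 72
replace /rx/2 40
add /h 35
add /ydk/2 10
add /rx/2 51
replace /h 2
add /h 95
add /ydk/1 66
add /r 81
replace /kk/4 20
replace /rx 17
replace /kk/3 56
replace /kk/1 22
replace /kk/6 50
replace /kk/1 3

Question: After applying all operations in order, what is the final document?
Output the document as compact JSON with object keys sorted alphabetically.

After op 1 (replace /h/2 21): {"h":[36,10,21,96],"kk":[47,90,31,20,85],"rx":[91,95,70,73,14],"ydk":[39,74]}
After op 2 (replace /rx/0 40): {"h":[36,10,21,96],"kk":[47,90,31,20,85],"rx":[40,95,70,73,14],"ydk":[39,74]}
After op 3 (replace /h/2 73): {"h":[36,10,73,96],"kk":[47,90,31,20,85],"rx":[40,95,70,73,14],"ydk":[39,74]}
After op 4 (replace /kk/0 2): {"h":[36,10,73,96],"kk":[2,90,31,20,85],"rx":[40,95,70,73,14],"ydk":[39,74]}
After op 5 (add /kk/5 54): {"h":[36,10,73,96],"kk":[2,90,31,20,85,54],"rx":[40,95,70,73,14],"ydk":[39,74]}
After op 6 (add /kk/1 32): {"h":[36,10,73,96],"kk":[2,32,90,31,20,85,54],"rx":[40,95,70,73,14],"ydk":[39,74]}
After op 7 (replace /h/0 27): {"h":[27,10,73,96],"kk":[2,32,90,31,20,85,54],"rx":[40,95,70,73,14],"ydk":[39,74]}
After op 8 (replace /h/1 72): {"h":[27,72,73,96],"kk":[2,32,90,31,20,85,54],"rx":[40,95,70,73,14],"ydk":[39,74]}
After op 9 (replace /rx/2 40): {"h":[27,72,73,96],"kk":[2,32,90,31,20,85,54],"rx":[40,95,40,73,14],"ydk":[39,74]}
After op 10 (add /h 35): {"h":35,"kk":[2,32,90,31,20,85,54],"rx":[40,95,40,73,14],"ydk":[39,74]}
After op 11 (add /ydk/2 10): {"h":35,"kk":[2,32,90,31,20,85,54],"rx":[40,95,40,73,14],"ydk":[39,74,10]}
After op 12 (add /rx/2 51): {"h":35,"kk":[2,32,90,31,20,85,54],"rx":[40,95,51,40,73,14],"ydk":[39,74,10]}
After op 13 (replace /h 2): {"h":2,"kk":[2,32,90,31,20,85,54],"rx":[40,95,51,40,73,14],"ydk":[39,74,10]}
After op 14 (add /h 95): {"h":95,"kk":[2,32,90,31,20,85,54],"rx":[40,95,51,40,73,14],"ydk":[39,74,10]}
After op 15 (add /ydk/1 66): {"h":95,"kk":[2,32,90,31,20,85,54],"rx":[40,95,51,40,73,14],"ydk":[39,66,74,10]}
After op 16 (add /r 81): {"h":95,"kk":[2,32,90,31,20,85,54],"r":81,"rx":[40,95,51,40,73,14],"ydk":[39,66,74,10]}
After op 17 (replace /kk/4 20): {"h":95,"kk":[2,32,90,31,20,85,54],"r":81,"rx":[40,95,51,40,73,14],"ydk":[39,66,74,10]}
After op 18 (replace /rx 17): {"h":95,"kk":[2,32,90,31,20,85,54],"r":81,"rx":17,"ydk":[39,66,74,10]}
After op 19 (replace /kk/3 56): {"h":95,"kk":[2,32,90,56,20,85,54],"r":81,"rx":17,"ydk":[39,66,74,10]}
After op 20 (replace /kk/1 22): {"h":95,"kk":[2,22,90,56,20,85,54],"r":81,"rx":17,"ydk":[39,66,74,10]}
After op 21 (replace /kk/6 50): {"h":95,"kk":[2,22,90,56,20,85,50],"r":81,"rx":17,"ydk":[39,66,74,10]}
After op 22 (replace /kk/1 3): {"h":95,"kk":[2,3,90,56,20,85,50],"r":81,"rx":17,"ydk":[39,66,74,10]}

Answer: {"h":95,"kk":[2,3,90,56,20,85,50],"r":81,"rx":17,"ydk":[39,66,74,10]}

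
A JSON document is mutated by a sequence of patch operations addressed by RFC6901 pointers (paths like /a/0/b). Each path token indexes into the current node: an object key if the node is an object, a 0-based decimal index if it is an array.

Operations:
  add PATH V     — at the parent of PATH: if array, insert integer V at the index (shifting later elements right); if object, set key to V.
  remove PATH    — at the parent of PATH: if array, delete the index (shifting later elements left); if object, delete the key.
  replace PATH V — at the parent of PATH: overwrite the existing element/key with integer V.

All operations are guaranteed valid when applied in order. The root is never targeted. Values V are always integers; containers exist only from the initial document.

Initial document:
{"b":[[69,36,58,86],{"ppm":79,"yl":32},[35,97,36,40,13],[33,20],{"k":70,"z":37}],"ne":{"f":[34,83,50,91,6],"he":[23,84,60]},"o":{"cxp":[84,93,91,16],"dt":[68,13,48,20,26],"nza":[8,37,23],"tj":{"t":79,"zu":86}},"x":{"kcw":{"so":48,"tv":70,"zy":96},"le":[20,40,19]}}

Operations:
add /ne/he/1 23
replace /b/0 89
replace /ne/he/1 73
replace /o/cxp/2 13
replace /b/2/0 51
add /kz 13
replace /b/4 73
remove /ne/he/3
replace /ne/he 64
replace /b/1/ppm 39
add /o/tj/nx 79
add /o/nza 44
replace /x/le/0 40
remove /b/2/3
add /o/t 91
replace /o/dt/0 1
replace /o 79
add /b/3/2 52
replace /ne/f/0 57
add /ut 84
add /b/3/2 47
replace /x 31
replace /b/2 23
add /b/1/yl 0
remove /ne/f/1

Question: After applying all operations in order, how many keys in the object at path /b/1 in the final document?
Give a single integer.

After op 1 (add /ne/he/1 23): {"b":[[69,36,58,86],{"ppm":79,"yl":32},[35,97,36,40,13],[33,20],{"k":70,"z":37}],"ne":{"f":[34,83,50,91,6],"he":[23,23,84,60]},"o":{"cxp":[84,93,91,16],"dt":[68,13,48,20,26],"nza":[8,37,23],"tj":{"t":79,"zu":86}},"x":{"kcw":{"so":48,"tv":70,"zy":96},"le":[20,40,19]}}
After op 2 (replace /b/0 89): {"b":[89,{"ppm":79,"yl":32},[35,97,36,40,13],[33,20],{"k":70,"z":37}],"ne":{"f":[34,83,50,91,6],"he":[23,23,84,60]},"o":{"cxp":[84,93,91,16],"dt":[68,13,48,20,26],"nza":[8,37,23],"tj":{"t":79,"zu":86}},"x":{"kcw":{"so":48,"tv":70,"zy":96},"le":[20,40,19]}}
After op 3 (replace /ne/he/1 73): {"b":[89,{"ppm":79,"yl":32},[35,97,36,40,13],[33,20],{"k":70,"z":37}],"ne":{"f":[34,83,50,91,6],"he":[23,73,84,60]},"o":{"cxp":[84,93,91,16],"dt":[68,13,48,20,26],"nza":[8,37,23],"tj":{"t":79,"zu":86}},"x":{"kcw":{"so":48,"tv":70,"zy":96},"le":[20,40,19]}}
After op 4 (replace /o/cxp/2 13): {"b":[89,{"ppm":79,"yl":32},[35,97,36,40,13],[33,20],{"k":70,"z":37}],"ne":{"f":[34,83,50,91,6],"he":[23,73,84,60]},"o":{"cxp":[84,93,13,16],"dt":[68,13,48,20,26],"nza":[8,37,23],"tj":{"t":79,"zu":86}},"x":{"kcw":{"so":48,"tv":70,"zy":96},"le":[20,40,19]}}
After op 5 (replace /b/2/0 51): {"b":[89,{"ppm":79,"yl":32},[51,97,36,40,13],[33,20],{"k":70,"z":37}],"ne":{"f":[34,83,50,91,6],"he":[23,73,84,60]},"o":{"cxp":[84,93,13,16],"dt":[68,13,48,20,26],"nza":[8,37,23],"tj":{"t":79,"zu":86}},"x":{"kcw":{"so":48,"tv":70,"zy":96},"le":[20,40,19]}}
After op 6 (add /kz 13): {"b":[89,{"ppm":79,"yl":32},[51,97,36,40,13],[33,20],{"k":70,"z":37}],"kz":13,"ne":{"f":[34,83,50,91,6],"he":[23,73,84,60]},"o":{"cxp":[84,93,13,16],"dt":[68,13,48,20,26],"nza":[8,37,23],"tj":{"t":79,"zu":86}},"x":{"kcw":{"so":48,"tv":70,"zy":96},"le":[20,40,19]}}
After op 7 (replace /b/4 73): {"b":[89,{"ppm":79,"yl":32},[51,97,36,40,13],[33,20],73],"kz":13,"ne":{"f":[34,83,50,91,6],"he":[23,73,84,60]},"o":{"cxp":[84,93,13,16],"dt":[68,13,48,20,26],"nza":[8,37,23],"tj":{"t":79,"zu":86}},"x":{"kcw":{"so":48,"tv":70,"zy":96},"le":[20,40,19]}}
After op 8 (remove /ne/he/3): {"b":[89,{"ppm":79,"yl":32},[51,97,36,40,13],[33,20],73],"kz":13,"ne":{"f":[34,83,50,91,6],"he":[23,73,84]},"o":{"cxp":[84,93,13,16],"dt":[68,13,48,20,26],"nza":[8,37,23],"tj":{"t":79,"zu":86}},"x":{"kcw":{"so":48,"tv":70,"zy":96},"le":[20,40,19]}}
After op 9 (replace /ne/he 64): {"b":[89,{"ppm":79,"yl":32},[51,97,36,40,13],[33,20],73],"kz":13,"ne":{"f":[34,83,50,91,6],"he":64},"o":{"cxp":[84,93,13,16],"dt":[68,13,48,20,26],"nza":[8,37,23],"tj":{"t":79,"zu":86}},"x":{"kcw":{"so":48,"tv":70,"zy":96},"le":[20,40,19]}}
After op 10 (replace /b/1/ppm 39): {"b":[89,{"ppm":39,"yl":32},[51,97,36,40,13],[33,20],73],"kz":13,"ne":{"f":[34,83,50,91,6],"he":64},"o":{"cxp":[84,93,13,16],"dt":[68,13,48,20,26],"nza":[8,37,23],"tj":{"t":79,"zu":86}},"x":{"kcw":{"so":48,"tv":70,"zy":96},"le":[20,40,19]}}
After op 11 (add /o/tj/nx 79): {"b":[89,{"ppm":39,"yl":32},[51,97,36,40,13],[33,20],73],"kz":13,"ne":{"f":[34,83,50,91,6],"he":64},"o":{"cxp":[84,93,13,16],"dt":[68,13,48,20,26],"nza":[8,37,23],"tj":{"nx":79,"t":79,"zu":86}},"x":{"kcw":{"so":48,"tv":70,"zy":96},"le":[20,40,19]}}
After op 12 (add /o/nza 44): {"b":[89,{"ppm":39,"yl":32},[51,97,36,40,13],[33,20],73],"kz":13,"ne":{"f":[34,83,50,91,6],"he":64},"o":{"cxp":[84,93,13,16],"dt":[68,13,48,20,26],"nza":44,"tj":{"nx":79,"t":79,"zu":86}},"x":{"kcw":{"so":48,"tv":70,"zy":96},"le":[20,40,19]}}
After op 13 (replace /x/le/0 40): {"b":[89,{"ppm":39,"yl":32},[51,97,36,40,13],[33,20],73],"kz":13,"ne":{"f":[34,83,50,91,6],"he":64},"o":{"cxp":[84,93,13,16],"dt":[68,13,48,20,26],"nza":44,"tj":{"nx":79,"t":79,"zu":86}},"x":{"kcw":{"so":48,"tv":70,"zy":96},"le":[40,40,19]}}
After op 14 (remove /b/2/3): {"b":[89,{"ppm":39,"yl":32},[51,97,36,13],[33,20],73],"kz":13,"ne":{"f":[34,83,50,91,6],"he":64},"o":{"cxp":[84,93,13,16],"dt":[68,13,48,20,26],"nza":44,"tj":{"nx":79,"t":79,"zu":86}},"x":{"kcw":{"so":48,"tv":70,"zy":96},"le":[40,40,19]}}
After op 15 (add /o/t 91): {"b":[89,{"ppm":39,"yl":32},[51,97,36,13],[33,20],73],"kz":13,"ne":{"f":[34,83,50,91,6],"he":64},"o":{"cxp":[84,93,13,16],"dt":[68,13,48,20,26],"nza":44,"t":91,"tj":{"nx":79,"t":79,"zu":86}},"x":{"kcw":{"so":48,"tv":70,"zy":96},"le":[40,40,19]}}
After op 16 (replace /o/dt/0 1): {"b":[89,{"ppm":39,"yl":32},[51,97,36,13],[33,20],73],"kz":13,"ne":{"f":[34,83,50,91,6],"he":64},"o":{"cxp":[84,93,13,16],"dt":[1,13,48,20,26],"nza":44,"t":91,"tj":{"nx":79,"t":79,"zu":86}},"x":{"kcw":{"so":48,"tv":70,"zy":96},"le":[40,40,19]}}
After op 17 (replace /o 79): {"b":[89,{"ppm":39,"yl":32},[51,97,36,13],[33,20],73],"kz":13,"ne":{"f":[34,83,50,91,6],"he":64},"o":79,"x":{"kcw":{"so":48,"tv":70,"zy":96},"le":[40,40,19]}}
After op 18 (add /b/3/2 52): {"b":[89,{"ppm":39,"yl":32},[51,97,36,13],[33,20,52],73],"kz":13,"ne":{"f":[34,83,50,91,6],"he":64},"o":79,"x":{"kcw":{"so":48,"tv":70,"zy":96},"le":[40,40,19]}}
After op 19 (replace /ne/f/0 57): {"b":[89,{"ppm":39,"yl":32},[51,97,36,13],[33,20,52],73],"kz":13,"ne":{"f":[57,83,50,91,6],"he":64},"o":79,"x":{"kcw":{"so":48,"tv":70,"zy":96},"le":[40,40,19]}}
After op 20 (add /ut 84): {"b":[89,{"ppm":39,"yl":32},[51,97,36,13],[33,20,52],73],"kz":13,"ne":{"f":[57,83,50,91,6],"he":64},"o":79,"ut":84,"x":{"kcw":{"so":48,"tv":70,"zy":96},"le":[40,40,19]}}
After op 21 (add /b/3/2 47): {"b":[89,{"ppm":39,"yl":32},[51,97,36,13],[33,20,47,52],73],"kz":13,"ne":{"f":[57,83,50,91,6],"he":64},"o":79,"ut":84,"x":{"kcw":{"so":48,"tv":70,"zy":96},"le":[40,40,19]}}
After op 22 (replace /x 31): {"b":[89,{"ppm":39,"yl":32},[51,97,36,13],[33,20,47,52],73],"kz":13,"ne":{"f":[57,83,50,91,6],"he":64},"o":79,"ut":84,"x":31}
After op 23 (replace /b/2 23): {"b":[89,{"ppm":39,"yl":32},23,[33,20,47,52],73],"kz":13,"ne":{"f":[57,83,50,91,6],"he":64},"o":79,"ut":84,"x":31}
After op 24 (add /b/1/yl 0): {"b":[89,{"ppm":39,"yl":0},23,[33,20,47,52],73],"kz":13,"ne":{"f":[57,83,50,91,6],"he":64},"o":79,"ut":84,"x":31}
After op 25 (remove /ne/f/1): {"b":[89,{"ppm":39,"yl":0},23,[33,20,47,52],73],"kz":13,"ne":{"f":[57,50,91,6],"he":64},"o":79,"ut":84,"x":31}
Size at path /b/1: 2

Answer: 2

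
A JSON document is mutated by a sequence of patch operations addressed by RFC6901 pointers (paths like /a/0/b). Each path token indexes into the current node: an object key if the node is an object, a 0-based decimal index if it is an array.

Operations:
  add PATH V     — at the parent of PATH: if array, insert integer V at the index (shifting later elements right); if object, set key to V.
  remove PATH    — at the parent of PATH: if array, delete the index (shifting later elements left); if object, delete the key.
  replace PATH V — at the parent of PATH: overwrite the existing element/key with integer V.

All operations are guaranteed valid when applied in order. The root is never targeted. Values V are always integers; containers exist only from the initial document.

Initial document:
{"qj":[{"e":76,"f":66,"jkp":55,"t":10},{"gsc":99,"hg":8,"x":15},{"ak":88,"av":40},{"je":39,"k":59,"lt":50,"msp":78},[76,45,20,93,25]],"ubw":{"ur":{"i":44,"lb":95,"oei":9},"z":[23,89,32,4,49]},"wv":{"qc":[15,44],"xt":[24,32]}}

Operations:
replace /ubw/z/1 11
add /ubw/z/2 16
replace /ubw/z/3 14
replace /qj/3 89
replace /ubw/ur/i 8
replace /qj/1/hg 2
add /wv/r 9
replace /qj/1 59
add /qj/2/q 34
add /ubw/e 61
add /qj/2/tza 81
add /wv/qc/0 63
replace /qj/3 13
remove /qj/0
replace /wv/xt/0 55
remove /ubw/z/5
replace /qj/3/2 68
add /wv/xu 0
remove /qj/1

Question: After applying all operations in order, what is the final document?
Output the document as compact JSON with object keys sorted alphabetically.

Answer: {"qj":[59,13,[76,45,68,93,25]],"ubw":{"e":61,"ur":{"i":8,"lb":95,"oei":9},"z":[23,11,16,14,4]},"wv":{"qc":[63,15,44],"r":9,"xt":[55,32],"xu":0}}

Derivation:
After op 1 (replace /ubw/z/1 11): {"qj":[{"e":76,"f":66,"jkp":55,"t":10},{"gsc":99,"hg":8,"x":15},{"ak":88,"av":40},{"je":39,"k":59,"lt":50,"msp":78},[76,45,20,93,25]],"ubw":{"ur":{"i":44,"lb":95,"oei":9},"z":[23,11,32,4,49]},"wv":{"qc":[15,44],"xt":[24,32]}}
After op 2 (add /ubw/z/2 16): {"qj":[{"e":76,"f":66,"jkp":55,"t":10},{"gsc":99,"hg":8,"x":15},{"ak":88,"av":40},{"je":39,"k":59,"lt":50,"msp":78},[76,45,20,93,25]],"ubw":{"ur":{"i":44,"lb":95,"oei":9},"z":[23,11,16,32,4,49]},"wv":{"qc":[15,44],"xt":[24,32]}}
After op 3 (replace /ubw/z/3 14): {"qj":[{"e":76,"f":66,"jkp":55,"t":10},{"gsc":99,"hg":8,"x":15},{"ak":88,"av":40},{"je":39,"k":59,"lt":50,"msp":78},[76,45,20,93,25]],"ubw":{"ur":{"i":44,"lb":95,"oei":9},"z":[23,11,16,14,4,49]},"wv":{"qc":[15,44],"xt":[24,32]}}
After op 4 (replace /qj/3 89): {"qj":[{"e":76,"f":66,"jkp":55,"t":10},{"gsc":99,"hg":8,"x":15},{"ak":88,"av":40},89,[76,45,20,93,25]],"ubw":{"ur":{"i":44,"lb":95,"oei":9},"z":[23,11,16,14,4,49]},"wv":{"qc":[15,44],"xt":[24,32]}}
After op 5 (replace /ubw/ur/i 8): {"qj":[{"e":76,"f":66,"jkp":55,"t":10},{"gsc":99,"hg":8,"x":15},{"ak":88,"av":40},89,[76,45,20,93,25]],"ubw":{"ur":{"i":8,"lb":95,"oei":9},"z":[23,11,16,14,4,49]},"wv":{"qc":[15,44],"xt":[24,32]}}
After op 6 (replace /qj/1/hg 2): {"qj":[{"e":76,"f":66,"jkp":55,"t":10},{"gsc":99,"hg":2,"x":15},{"ak":88,"av":40},89,[76,45,20,93,25]],"ubw":{"ur":{"i":8,"lb":95,"oei":9},"z":[23,11,16,14,4,49]},"wv":{"qc":[15,44],"xt":[24,32]}}
After op 7 (add /wv/r 9): {"qj":[{"e":76,"f":66,"jkp":55,"t":10},{"gsc":99,"hg":2,"x":15},{"ak":88,"av":40},89,[76,45,20,93,25]],"ubw":{"ur":{"i":8,"lb":95,"oei":9},"z":[23,11,16,14,4,49]},"wv":{"qc":[15,44],"r":9,"xt":[24,32]}}
After op 8 (replace /qj/1 59): {"qj":[{"e":76,"f":66,"jkp":55,"t":10},59,{"ak":88,"av":40},89,[76,45,20,93,25]],"ubw":{"ur":{"i":8,"lb":95,"oei":9},"z":[23,11,16,14,4,49]},"wv":{"qc":[15,44],"r":9,"xt":[24,32]}}
After op 9 (add /qj/2/q 34): {"qj":[{"e":76,"f":66,"jkp":55,"t":10},59,{"ak":88,"av":40,"q":34},89,[76,45,20,93,25]],"ubw":{"ur":{"i":8,"lb":95,"oei":9},"z":[23,11,16,14,4,49]},"wv":{"qc":[15,44],"r":9,"xt":[24,32]}}
After op 10 (add /ubw/e 61): {"qj":[{"e":76,"f":66,"jkp":55,"t":10},59,{"ak":88,"av":40,"q":34},89,[76,45,20,93,25]],"ubw":{"e":61,"ur":{"i":8,"lb":95,"oei":9},"z":[23,11,16,14,4,49]},"wv":{"qc":[15,44],"r":9,"xt":[24,32]}}
After op 11 (add /qj/2/tza 81): {"qj":[{"e":76,"f":66,"jkp":55,"t":10},59,{"ak":88,"av":40,"q":34,"tza":81},89,[76,45,20,93,25]],"ubw":{"e":61,"ur":{"i":8,"lb":95,"oei":9},"z":[23,11,16,14,4,49]},"wv":{"qc":[15,44],"r":9,"xt":[24,32]}}
After op 12 (add /wv/qc/0 63): {"qj":[{"e":76,"f":66,"jkp":55,"t":10},59,{"ak":88,"av":40,"q":34,"tza":81},89,[76,45,20,93,25]],"ubw":{"e":61,"ur":{"i":8,"lb":95,"oei":9},"z":[23,11,16,14,4,49]},"wv":{"qc":[63,15,44],"r":9,"xt":[24,32]}}
After op 13 (replace /qj/3 13): {"qj":[{"e":76,"f":66,"jkp":55,"t":10},59,{"ak":88,"av":40,"q":34,"tza":81},13,[76,45,20,93,25]],"ubw":{"e":61,"ur":{"i":8,"lb":95,"oei":9},"z":[23,11,16,14,4,49]},"wv":{"qc":[63,15,44],"r":9,"xt":[24,32]}}
After op 14 (remove /qj/0): {"qj":[59,{"ak":88,"av":40,"q":34,"tza":81},13,[76,45,20,93,25]],"ubw":{"e":61,"ur":{"i":8,"lb":95,"oei":9},"z":[23,11,16,14,4,49]},"wv":{"qc":[63,15,44],"r":9,"xt":[24,32]}}
After op 15 (replace /wv/xt/0 55): {"qj":[59,{"ak":88,"av":40,"q":34,"tza":81},13,[76,45,20,93,25]],"ubw":{"e":61,"ur":{"i":8,"lb":95,"oei":9},"z":[23,11,16,14,4,49]},"wv":{"qc":[63,15,44],"r":9,"xt":[55,32]}}
After op 16 (remove /ubw/z/5): {"qj":[59,{"ak":88,"av":40,"q":34,"tza":81},13,[76,45,20,93,25]],"ubw":{"e":61,"ur":{"i":8,"lb":95,"oei":9},"z":[23,11,16,14,4]},"wv":{"qc":[63,15,44],"r":9,"xt":[55,32]}}
After op 17 (replace /qj/3/2 68): {"qj":[59,{"ak":88,"av":40,"q":34,"tza":81},13,[76,45,68,93,25]],"ubw":{"e":61,"ur":{"i":8,"lb":95,"oei":9},"z":[23,11,16,14,4]},"wv":{"qc":[63,15,44],"r":9,"xt":[55,32]}}
After op 18 (add /wv/xu 0): {"qj":[59,{"ak":88,"av":40,"q":34,"tza":81},13,[76,45,68,93,25]],"ubw":{"e":61,"ur":{"i":8,"lb":95,"oei":9},"z":[23,11,16,14,4]},"wv":{"qc":[63,15,44],"r":9,"xt":[55,32],"xu":0}}
After op 19 (remove /qj/1): {"qj":[59,13,[76,45,68,93,25]],"ubw":{"e":61,"ur":{"i":8,"lb":95,"oei":9},"z":[23,11,16,14,4]},"wv":{"qc":[63,15,44],"r":9,"xt":[55,32],"xu":0}}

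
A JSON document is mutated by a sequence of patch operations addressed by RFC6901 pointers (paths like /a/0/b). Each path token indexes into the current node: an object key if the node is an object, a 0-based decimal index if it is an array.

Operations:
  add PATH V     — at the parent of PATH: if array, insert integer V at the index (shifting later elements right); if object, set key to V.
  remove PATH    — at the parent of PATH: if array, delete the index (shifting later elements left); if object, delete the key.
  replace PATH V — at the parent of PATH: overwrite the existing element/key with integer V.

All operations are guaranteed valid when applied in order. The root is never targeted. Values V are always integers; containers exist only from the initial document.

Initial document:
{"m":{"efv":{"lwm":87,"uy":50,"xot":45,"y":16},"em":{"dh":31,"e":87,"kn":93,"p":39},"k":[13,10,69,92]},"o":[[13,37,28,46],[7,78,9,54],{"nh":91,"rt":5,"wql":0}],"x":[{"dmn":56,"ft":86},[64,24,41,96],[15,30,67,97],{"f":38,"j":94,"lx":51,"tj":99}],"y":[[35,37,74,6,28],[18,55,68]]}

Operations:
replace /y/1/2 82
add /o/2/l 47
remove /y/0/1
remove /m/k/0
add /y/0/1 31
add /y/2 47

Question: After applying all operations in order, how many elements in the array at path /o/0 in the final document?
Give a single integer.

Answer: 4

Derivation:
After op 1 (replace /y/1/2 82): {"m":{"efv":{"lwm":87,"uy":50,"xot":45,"y":16},"em":{"dh":31,"e":87,"kn":93,"p":39},"k":[13,10,69,92]},"o":[[13,37,28,46],[7,78,9,54],{"nh":91,"rt":5,"wql":0}],"x":[{"dmn":56,"ft":86},[64,24,41,96],[15,30,67,97],{"f":38,"j":94,"lx":51,"tj":99}],"y":[[35,37,74,6,28],[18,55,82]]}
After op 2 (add /o/2/l 47): {"m":{"efv":{"lwm":87,"uy":50,"xot":45,"y":16},"em":{"dh":31,"e":87,"kn":93,"p":39},"k":[13,10,69,92]},"o":[[13,37,28,46],[7,78,9,54],{"l":47,"nh":91,"rt":5,"wql":0}],"x":[{"dmn":56,"ft":86},[64,24,41,96],[15,30,67,97],{"f":38,"j":94,"lx":51,"tj":99}],"y":[[35,37,74,6,28],[18,55,82]]}
After op 3 (remove /y/0/1): {"m":{"efv":{"lwm":87,"uy":50,"xot":45,"y":16},"em":{"dh":31,"e":87,"kn":93,"p":39},"k":[13,10,69,92]},"o":[[13,37,28,46],[7,78,9,54],{"l":47,"nh":91,"rt":5,"wql":0}],"x":[{"dmn":56,"ft":86},[64,24,41,96],[15,30,67,97],{"f":38,"j":94,"lx":51,"tj":99}],"y":[[35,74,6,28],[18,55,82]]}
After op 4 (remove /m/k/0): {"m":{"efv":{"lwm":87,"uy":50,"xot":45,"y":16},"em":{"dh":31,"e":87,"kn":93,"p":39},"k":[10,69,92]},"o":[[13,37,28,46],[7,78,9,54],{"l":47,"nh":91,"rt":5,"wql":0}],"x":[{"dmn":56,"ft":86},[64,24,41,96],[15,30,67,97],{"f":38,"j":94,"lx":51,"tj":99}],"y":[[35,74,6,28],[18,55,82]]}
After op 5 (add /y/0/1 31): {"m":{"efv":{"lwm":87,"uy":50,"xot":45,"y":16},"em":{"dh":31,"e":87,"kn":93,"p":39},"k":[10,69,92]},"o":[[13,37,28,46],[7,78,9,54],{"l":47,"nh":91,"rt":5,"wql":0}],"x":[{"dmn":56,"ft":86},[64,24,41,96],[15,30,67,97],{"f":38,"j":94,"lx":51,"tj":99}],"y":[[35,31,74,6,28],[18,55,82]]}
After op 6 (add /y/2 47): {"m":{"efv":{"lwm":87,"uy":50,"xot":45,"y":16},"em":{"dh":31,"e":87,"kn":93,"p":39},"k":[10,69,92]},"o":[[13,37,28,46],[7,78,9,54],{"l":47,"nh":91,"rt":5,"wql":0}],"x":[{"dmn":56,"ft":86},[64,24,41,96],[15,30,67,97],{"f":38,"j":94,"lx":51,"tj":99}],"y":[[35,31,74,6,28],[18,55,82],47]}
Size at path /o/0: 4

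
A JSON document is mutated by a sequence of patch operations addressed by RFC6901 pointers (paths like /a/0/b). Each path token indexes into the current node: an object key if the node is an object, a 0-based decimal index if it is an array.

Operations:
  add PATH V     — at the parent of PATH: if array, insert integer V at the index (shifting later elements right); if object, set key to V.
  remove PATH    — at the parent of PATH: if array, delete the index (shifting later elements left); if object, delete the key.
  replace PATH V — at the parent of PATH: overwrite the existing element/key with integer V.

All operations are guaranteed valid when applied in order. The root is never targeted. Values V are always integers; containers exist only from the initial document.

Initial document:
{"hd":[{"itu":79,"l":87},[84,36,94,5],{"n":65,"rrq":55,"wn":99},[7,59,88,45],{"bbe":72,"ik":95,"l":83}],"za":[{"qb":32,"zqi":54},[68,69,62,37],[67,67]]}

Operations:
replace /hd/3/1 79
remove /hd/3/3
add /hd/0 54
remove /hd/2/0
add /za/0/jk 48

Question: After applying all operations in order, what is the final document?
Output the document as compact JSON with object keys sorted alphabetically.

After op 1 (replace /hd/3/1 79): {"hd":[{"itu":79,"l":87},[84,36,94,5],{"n":65,"rrq":55,"wn":99},[7,79,88,45],{"bbe":72,"ik":95,"l":83}],"za":[{"qb":32,"zqi":54},[68,69,62,37],[67,67]]}
After op 2 (remove /hd/3/3): {"hd":[{"itu":79,"l":87},[84,36,94,5],{"n":65,"rrq":55,"wn":99},[7,79,88],{"bbe":72,"ik":95,"l":83}],"za":[{"qb":32,"zqi":54},[68,69,62,37],[67,67]]}
After op 3 (add /hd/0 54): {"hd":[54,{"itu":79,"l":87},[84,36,94,5],{"n":65,"rrq":55,"wn":99},[7,79,88],{"bbe":72,"ik":95,"l":83}],"za":[{"qb":32,"zqi":54},[68,69,62,37],[67,67]]}
After op 4 (remove /hd/2/0): {"hd":[54,{"itu":79,"l":87},[36,94,5],{"n":65,"rrq":55,"wn":99},[7,79,88],{"bbe":72,"ik":95,"l":83}],"za":[{"qb":32,"zqi":54},[68,69,62,37],[67,67]]}
After op 5 (add /za/0/jk 48): {"hd":[54,{"itu":79,"l":87},[36,94,5],{"n":65,"rrq":55,"wn":99},[7,79,88],{"bbe":72,"ik":95,"l":83}],"za":[{"jk":48,"qb":32,"zqi":54},[68,69,62,37],[67,67]]}

Answer: {"hd":[54,{"itu":79,"l":87},[36,94,5],{"n":65,"rrq":55,"wn":99},[7,79,88],{"bbe":72,"ik":95,"l":83}],"za":[{"jk":48,"qb":32,"zqi":54},[68,69,62,37],[67,67]]}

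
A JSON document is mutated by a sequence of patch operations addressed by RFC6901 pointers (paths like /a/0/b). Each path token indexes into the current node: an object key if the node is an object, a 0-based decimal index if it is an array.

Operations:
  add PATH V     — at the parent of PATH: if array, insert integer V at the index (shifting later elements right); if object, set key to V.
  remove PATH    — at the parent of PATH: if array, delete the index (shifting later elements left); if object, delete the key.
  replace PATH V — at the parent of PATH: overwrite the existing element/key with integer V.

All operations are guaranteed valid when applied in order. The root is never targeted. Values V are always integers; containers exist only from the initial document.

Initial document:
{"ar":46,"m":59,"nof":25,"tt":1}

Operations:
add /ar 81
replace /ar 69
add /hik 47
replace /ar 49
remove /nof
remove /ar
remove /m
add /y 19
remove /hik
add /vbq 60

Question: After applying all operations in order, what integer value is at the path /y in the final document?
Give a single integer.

Answer: 19

Derivation:
After op 1 (add /ar 81): {"ar":81,"m":59,"nof":25,"tt":1}
After op 2 (replace /ar 69): {"ar":69,"m":59,"nof":25,"tt":1}
After op 3 (add /hik 47): {"ar":69,"hik":47,"m":59,"nof":25,"tt":1}
After op 4 (replace /ar 49): {"ar":49,"hik":47,"m":59,"nof":25,"tt":1}
After op 5 (remove /nof): {"ar":49,"hik":47,"m":59,"tt":1}
After op 6 (remove /ar): {"hik":47,"m":59,"tt":1}
After op 7 (remove /m): {"hik":47,"tt":1}
After op 8 (add /y 19): {"hik":47,"tt":1,"y":19}
After op 9 (remove /hik): {"tt":1,"y":19}
After op 10 (add /vbq 60): {"tt":1,"vbq":60,"y":19}
Value at /y: 19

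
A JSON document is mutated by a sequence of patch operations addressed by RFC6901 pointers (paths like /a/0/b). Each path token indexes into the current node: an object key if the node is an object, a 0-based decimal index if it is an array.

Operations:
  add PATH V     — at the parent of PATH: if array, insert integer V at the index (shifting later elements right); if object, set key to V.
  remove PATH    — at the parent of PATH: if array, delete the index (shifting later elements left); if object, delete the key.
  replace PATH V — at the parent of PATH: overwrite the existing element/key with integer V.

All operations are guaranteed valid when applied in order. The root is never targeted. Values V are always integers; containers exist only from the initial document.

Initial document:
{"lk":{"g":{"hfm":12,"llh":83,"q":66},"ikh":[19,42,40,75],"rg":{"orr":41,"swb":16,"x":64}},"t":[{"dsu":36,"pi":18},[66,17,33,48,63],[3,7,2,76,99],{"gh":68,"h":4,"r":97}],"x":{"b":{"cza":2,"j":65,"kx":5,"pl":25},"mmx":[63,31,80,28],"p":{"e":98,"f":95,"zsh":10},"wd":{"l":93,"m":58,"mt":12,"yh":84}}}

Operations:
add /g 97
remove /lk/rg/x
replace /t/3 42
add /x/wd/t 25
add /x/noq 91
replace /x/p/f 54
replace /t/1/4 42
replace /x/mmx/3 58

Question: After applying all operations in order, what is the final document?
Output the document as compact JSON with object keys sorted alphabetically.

After op 1 (add /g 97): {"g":97,"lk":{"g":{"hfm":12,"llh":83,"q":66},"ikh":[19,42,40,75],"rg":{"orr":41,"swb":16,"x":64}},"t":[{"dsu":36,"pi":18},[66,17,33,48,63],[3,7,2,76,99],{"gh":68,"h":4,"r":97}],"x":{"b":{"cza":2,"j":65,"kx":5,"pl":25},"mmx":[63,31,80,28],"p":{"e":98,"f":95,"zsh":10},"wd":{"l":93,"m":58,"mt":12,"yh":84}}}
After op 2 (remove /lk/rg/x): {"g":97,"lk":{"g":{"hfm":12,"llh":83,"q":66},"ikh":[19,42,40,75],"rg":{"orr":41,"swb":16}},"t":[{"dsu":36,"pi":18},[66,17,33,48,63],[3,7,2,76,99],{"gh":68,"h":4,"r":97}],"x":{"b":{"cza":2,"j":65,"kx":5,"pl":25},"mmx":[63,31,80,28],"p":{"e":98,"f":95,"zsh":10},"wd":{"l":93,"m":58,"mt":12,"yh":84}}}
After op 3 (replace /t/3 42): {"g":97,"lk":{"g":{"hfm":12,"llh":83,"q":66},"ikh":[19,42,40,75],"rg":{"orr":41,"swb":16}},"t":[{"dsu":36,"pi":18},[66,17,33,48,63],[3,7,2,76,99],42],"x":{"b":{"cza":2,"j":65,"kx":5,"pl":25},"mmx":[63,31,80,28],"p":{"e":98,"f":95,"zsh":10},"wd":{"l":93,"m":58,"mt":12,"yh":84}}}
After op 4 (add /x/wd/t 25): {"g":97,"lk":{"g":{"hfm":12,"llh":83,"q":66},"ikh":[19,42,40,75],"rg":{"orr":41,"swb":16}},"t":[{"dsu":36,"pi":18},[66,17,33,48,63],[3,7,2,76,99],42],"x":{"b":{"cza":2,"j":65,"kx":5,"pl":25},"mmx":[63,31,80,28],"p":{"e":98,"f":95,"zsh":10},"wd":{"l":93,"m":58,"mt":12,"t":25,"yh":84}}}
After op 5 (add /x/noq 91): {"g":97,"lk":{"g":{"hfm":12,"llh":83,"q":66},"ikh":[19,42,40,75],"rg":{"orr":41,"swb":16}},"t":[{"dsu":36,"pi":18},[66,17,33,48,63],[3,7,2,76,99],42],"x":{"b":{"cza":2,"j":65,"kx":5,"pl":25},"mmx":[63,31,80,28],"noq":91,"p":{"e":98,"f":95,"zsh":10},"wd":{"l":93,"m":58,"mt":12,"t":25,"yh":84}}}
After op 6 (replace /x/p/f 54): {"g":97,"lk":{"g":{"hfm":12,"llh":83,"q":66},"ikh":[19,42,40,75],"rg":{"orr":41,"swb":16}},"t":[{"dsu":36,"pi":18},[66,17,33,48,63],[3,7,2,76,99],42],"x":{"b":{"cza":2,"j":65,"kx":5,"pl":25},"mmx":[63,31,80,28],"noq":91,"p":{"e":98,"f":54,"zsh":10},"wd":{"l":93,"m":58,"mt":12,"t":25,"yh":84}}}
After op 7 (replace /t/1/4 42): {"g":97,"lk":{"g":{"hfm":12,"llh":83,"q":66},"ikh":[19,42,40,75],"rg":{"orr":41,"swb":16}},"t":[{"dsu":36,"pi":18},[66,17,33,48,42],[3,7,2,76,99],42],"x":{"b":{"cza":2,"j":65,"kx":5,"pl":25},"mmx":[63,31,80,28],"noq":91,"p":{"e":98,"f":54,"zsh":10},"wd":{"l":93,"m":58,"mt":12,"t":25,"yh":84}}}
After op 8 (replace /x/mmx/3 58): {"g":97,"lk":{"g":{"hfm":12,"llh":83,"q":66},"ikh":[19,42,40,75],"rg":{"orr":41,"swb":16}},"t":[{"dsu":36,"pi":18},[66,17,33,48,42],[3,7,2,76,99],42],"x":{"b":{"cza":2,"j":65,"kx":5,"pl":25},"mmx":[63,31,80,58],"noq":91,"p":{"e":98,"f":54,"zsh":10},"wd":{"l":93,"m":58,"mt":12,"t":25,"yh":84}}}

Answer: {"g":97,"lk":{"g":{"hfm":12,"llh":83,"q":66},"ikh":[19,42,40,75],"rg":{"orr":41,"swb":16}},"t":[{"dsu":36,"pi":18},[66,17,33,48,42],[3,7,2,76,99],42],"x":{"b":{"cza":2,"j":65,"kx":5,"pl":25},"mmx":[63,31,80,58],"noq":91,"p":{"e":98,"f":54,"zsh":10},"wd":{"l":93,"m":58,"mt":12,"t":25,"yh":84}}}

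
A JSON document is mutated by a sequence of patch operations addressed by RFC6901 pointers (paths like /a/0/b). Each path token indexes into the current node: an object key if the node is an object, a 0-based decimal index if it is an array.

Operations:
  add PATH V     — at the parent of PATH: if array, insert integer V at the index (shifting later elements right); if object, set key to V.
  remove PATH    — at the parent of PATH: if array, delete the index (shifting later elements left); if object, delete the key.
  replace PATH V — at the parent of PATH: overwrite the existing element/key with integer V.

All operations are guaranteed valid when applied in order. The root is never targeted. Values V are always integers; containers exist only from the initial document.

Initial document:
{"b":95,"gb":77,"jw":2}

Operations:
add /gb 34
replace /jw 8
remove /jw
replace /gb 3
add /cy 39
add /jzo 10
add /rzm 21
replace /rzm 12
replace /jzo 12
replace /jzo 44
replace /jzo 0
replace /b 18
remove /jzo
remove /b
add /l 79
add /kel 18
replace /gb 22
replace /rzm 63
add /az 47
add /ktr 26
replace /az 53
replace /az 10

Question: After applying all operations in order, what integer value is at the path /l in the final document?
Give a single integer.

Answer: 79

Derivation:
After op 1 (add /gb 34): {"b":95,"gb":34,"jw":2}
After op 2 (replace /jw 8): {"b":95,"gb":34,"jw":8}
After op 3 (remove /jw): {"b":95,"gb":34}
After op 4 (replace /gb 3): {"b":95,"gb":3}
After op 5 (add /cy 39): {"b":95,"cy":39,"gb":3}
After op 6 (add /jzo 10): {"b":95,"cy":39,"gb":3,"jzo":10}
After op 7 (add /rzm 21): {"b":95,"cy":39,"gb":3,"jzo":10,"rzm":21}
After op 8 (replace /rzm 12): {"b":95,"cy":39,"gb":3,"jzo":10,"rzm":12}
After op 9 (replace /jzo 12): {"b":95,"cy":39,"gb":3,"jzo":12,"rzm":12}
After op 10 (replace /jzo 44): {"b":95,"cy":39,"gb":3,"jzo":44,"rzm":12}
After op 11 (replace /jzo 0): {"b":95,"cy":39,"gb":3,"jzo":0,"rzm":12}
After op 12 (replace /b 18): {"b":18,"cy":39,"gb":3,"jzo":0,"rzm":12}
After op 13 (remove /jzo): {"b":18,"cy":39,"gb":3,"rzm":12}
After op 14 (remove /b): {"cy":39,"gb":3,"rzm":12}
After op 15 (add /l 79): {"cy":39,"gb":3,"l":79,"rzm":12}
After op 16 (add /kel 18): {"cy":39,"gb":3,"kel":18,"l":79,"rzm":12}
After op 17 (replace /gb 22): {"cy":39,"gb":22,"kel":18,"l":79,"rzm":12}
After op 18 (replace /rzm 63): {"cy":39,"gb":22,"kel":18,"l":79,"rzm":63}
After op 19 (add /az 47): {"az":47,"cy":39,"gb":22,"kel":18,"l":79,"rzm":63}
After op 20 (add /ktr 26): {"az":47,"cy":39,"gb":22,"kel":18,"ktr":26,"l":79,"rzm":63}
After op 21 (replace /az 53): {"az":53,"cy":39,"gb":22,"kel":18,"ktr":26,"l":79,"rzm":63}
After op 22 (replace /az 10): {"az":10,"cy":39,"gb":22,"kel":18,"ktr":26,"l":79,"rzm":63}
Value at /l: 79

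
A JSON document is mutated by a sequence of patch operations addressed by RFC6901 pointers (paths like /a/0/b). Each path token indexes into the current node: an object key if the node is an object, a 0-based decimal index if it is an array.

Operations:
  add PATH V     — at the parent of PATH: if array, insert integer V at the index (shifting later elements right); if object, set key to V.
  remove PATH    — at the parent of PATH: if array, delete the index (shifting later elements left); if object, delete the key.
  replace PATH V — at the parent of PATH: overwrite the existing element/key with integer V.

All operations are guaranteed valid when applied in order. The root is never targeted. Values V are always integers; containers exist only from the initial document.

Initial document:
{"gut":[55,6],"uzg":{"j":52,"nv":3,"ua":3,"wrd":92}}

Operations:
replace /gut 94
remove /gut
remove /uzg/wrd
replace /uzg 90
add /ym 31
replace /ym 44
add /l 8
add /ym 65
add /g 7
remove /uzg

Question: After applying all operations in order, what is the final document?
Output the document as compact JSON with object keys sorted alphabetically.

After op 1 (replace /gut 94): {"gut":94,"uzg":{"j":52,"nv":3,"ua":3,"wrd":92}}
After op 2 (remove /gut): {"uzg":{"j":52,"nv":3,"ua":3,"wrd":92}}
After op 3 (remove /uzg/wrd): {"uzg":{"j":52,"nv":3,"ua":3}}
After op 4 (replace /uzg 90): {"uzg":90}
After op 5 (add /ym 31): {"uzg":90,"ym":31}
After op 6 (replace /ym 44): {"uzg":90,"ym":44}
After op 7 (add /l 8): {"l":8,"uzg":90,"ym":44}
After op 8 (add /ym 65): {"l":8,"uzg":90,"ym":65}
After op 9 (add /g 7): {"g":7,"l":8,"uzg":90,"ym":65}
After op 10 (remove /uzg): {"g":7,"l":8,"ym":65}

Answer: {"g":7,"l":8,"ym":65}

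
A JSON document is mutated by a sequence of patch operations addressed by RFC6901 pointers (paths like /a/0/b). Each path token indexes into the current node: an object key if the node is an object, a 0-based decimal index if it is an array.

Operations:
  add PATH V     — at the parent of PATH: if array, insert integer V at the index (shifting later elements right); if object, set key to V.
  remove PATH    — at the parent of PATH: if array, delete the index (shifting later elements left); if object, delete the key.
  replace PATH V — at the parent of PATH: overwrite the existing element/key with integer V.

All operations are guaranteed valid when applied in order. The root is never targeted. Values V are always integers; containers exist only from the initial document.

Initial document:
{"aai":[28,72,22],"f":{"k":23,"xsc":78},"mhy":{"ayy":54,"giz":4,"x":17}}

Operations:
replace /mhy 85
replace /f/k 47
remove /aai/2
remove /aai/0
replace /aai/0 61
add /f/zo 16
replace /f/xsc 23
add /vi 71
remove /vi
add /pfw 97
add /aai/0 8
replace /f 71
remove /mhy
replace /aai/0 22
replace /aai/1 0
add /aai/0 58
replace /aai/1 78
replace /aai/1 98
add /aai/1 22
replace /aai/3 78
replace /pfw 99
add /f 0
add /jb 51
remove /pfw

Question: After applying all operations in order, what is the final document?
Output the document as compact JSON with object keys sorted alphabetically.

After op 1 (replace /mhy 85): {"aai":[28,72,22],"f":{"k":23,"xsc":78},"mhy":85}
After op 2 (replace /f/k 47): {"aai":[28,72,22],"f":{"k":47,"xsc":78},"mhy":85}
After op 3 (remove /aai/2): {"aai":[28,72],"f":{"k":47,"xsc":78},"mhy":85}
After op 4 (remove /aai/0): {"aai":[72],"f":{"k":47,"xsc":78},"mhy":85}
After op 5 (replace /aai/0 61): {"aai":[61],"f":{"k":47,"xsc":78},"mhy":85}
After op 6 (add /f/zo 16): {"aai":[61],"f":{"k":47,"xsc":78,"zo":16},"mhy":85}
After op 7 (replace /f/xsc 23): {"aai":[61],"f":{"k":47,"xsc":23,"zo":16},"mhy":85}
After op 8 (add /vi 71): {"aai":[61],"f":{"k":47,"xsc":23,"zo":16},"mhy":85,"vi":71}
After op 9 (remove /vi): {"aai":[61],"f":{"k":47,"xsc":23,"zo":16},"mhy":85}
After op 10 (add /pfw 97): {"aai":[61],"f":{"k":47,"xsc":23,"zo":16},"mhy":85,"pfw":97}
After op 11 (add /aai/0 8): {"aai":[8,61],"f":{"k":47,"xsc":23,"zo":16},"mhy":85,"pfw":97}
After op 12 (replace /f 71): {"aai":[8,61],"f":71,"mhy":85,"pfw":97}
After op 13 (remove /mhy): {"aai":[8,61],"f":71,"pfw":97}
After op 14 (replace /aai/0 22): {"aai":[22,61],"f":71,"pfw":97}
After op 15 (replace /aai/1 0): {"aai":[22,0],"f":71,"pfw":97}
After op 16 (add /aai/0 58): {"aai":[58,22,0],"f":71,"pfw":97}
After op 17 (replace /aai/1 78): {"aai":[58,78,0],"f":71,"pfw":97}
After op 18 (replace /aai/1 98): {"aai":[58,98,0],"f":71,"pfw":97}
After op 19 (add /aai/1 22): {"aai":[58,22,98,0],"f":71,"pfw":97}
After op 20 (replace /aai/3 78): {"aai":[58,22,98,78],"f":71,"pfw":97}
After op 21 (replace /pfw 99): {"aai":[58,22,98,78],"f":71,"pfw":99}
After op 22 (add /f 0): {"aai":[58,22,98,78],"f":0,"pfw":99}
After op 23 (add /jb 51): {"aai":[58,22,98,78],"f":0,"jb":51,"pfw":99}
After op 24 (remove /pfw): {"aai":[58,22,98,78],"f":0,"jb":51}

Answer: {"aai":[58,22,98,78],"f":0,"jb":51}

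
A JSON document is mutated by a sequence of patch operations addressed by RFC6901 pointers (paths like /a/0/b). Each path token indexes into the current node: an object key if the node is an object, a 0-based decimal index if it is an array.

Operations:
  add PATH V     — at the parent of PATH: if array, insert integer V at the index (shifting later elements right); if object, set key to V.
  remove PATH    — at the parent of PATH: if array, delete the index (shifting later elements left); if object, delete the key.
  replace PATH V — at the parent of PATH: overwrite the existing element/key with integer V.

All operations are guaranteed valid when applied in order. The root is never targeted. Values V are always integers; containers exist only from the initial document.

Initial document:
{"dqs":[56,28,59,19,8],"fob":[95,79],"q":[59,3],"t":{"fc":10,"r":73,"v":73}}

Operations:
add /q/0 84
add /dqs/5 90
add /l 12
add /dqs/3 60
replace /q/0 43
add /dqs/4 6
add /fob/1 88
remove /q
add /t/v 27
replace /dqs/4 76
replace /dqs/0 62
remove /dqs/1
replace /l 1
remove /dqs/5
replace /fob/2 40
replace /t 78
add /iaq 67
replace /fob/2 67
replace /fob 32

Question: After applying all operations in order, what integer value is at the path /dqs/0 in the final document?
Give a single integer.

After op 1 (add /q/0 84): {"dqs":[56,28,59,19,8],"fob":[95,79],"q":[84,59,3],"t":{"fc":10,"r":73,"v":73}}
After op 2 (add /dqs/5 90): {"dqs":[56,28,59,19,8,90],"fob":[95,79],"q":[84,59,3],"t":{"fc":10,"r":73,"v":73}}
After op 3 (add /l 12): {"dqs":[56,28,59,19,8,90],"fob":[95,79],"l":12,"q":[84,59,3],"t":{"fc":10,"r":73,"v":73}}
After op 4 (add /dqs/3 60): {"dqs":[56,28,59,60,19,8,90],"fob":[95,79],"l":12,"q":[84,59,3],"t":{"fc":10,"r":73,"v":73}}
After op 5 (replace /q/0 43): {"dqs":[56,28,59,60,19,8,90],"fob":[95,79],"l":12,"q":[43,59,3],"t":{"fc":10,"r":73,"v":73}}
After op 6 (add /dqs/4 6): {"dqs":[56,28,59,60,6,19,8,90],"fob":[95,79],"l":12,"q":[43,59,3],"t":{"fc":10,"r":73,"v":73}}
After op 7 (add /fob/1 88): {"dqs":[56,28,59,60,6,19,8,90],"fob":[95,88,79],"l":12,"q":[43,59,3],"t":{"fc":10,"r":73,"v":73}}
After op 8 (remove /q): {"dqs":[56,28,59,60,6,19,8,90],"fob":[95,88,79],"l":12,"t":{"fc":10,"r":73,"v":73}}
After op 9 (add /t/v 27): {"dqs":[56,28,59,60,6,19,8,90],"fob":[95,88,79],"l":12,"t":{"fc":10,"r":73,"v":27}}
After op 10 (replace /dqs/4 76): {"dqs":[56,28,59,60,76,19,8,90],"fob":[95,88,79],"l":12,"t":{"fc":10,"r":73,"v":27}}
After op 11 (replace /dqs/0 62): {"dqs":[62,28,59,60,76,19,8,90],"fob":[95,88,79],"l":12,"t":{"fc":10,"r":73,"v":27}}
After op 12 (remove /dqs/1): {"dqs":[62,59,60,76,19,8,90],"fob":[95,88,79],"l":12,"t":{"fc":10,"r":73,"v":27}}
After op 13 (replace /l 1): {"dqs":[62,59,60,76,19,8,90],"fob":[95,88,79],"l":1,"t":{"fc":10,"r":73,"v":27}}
After op 14 (remove /dqs/5): {"dqs":[62,59,60,76,19,90],"fob":[95,88,79],"l":1,"t":{"fc":10,"r":73,"v":27}}
After op 15 (replace /fob/2 40): {"dqs":[62,59,60,76,19,90],"fob":[95,88,40],"l":1,"t":{"fc":10,"r":73,"v":27}}
After op 16 (replace /t 78): {"dqs":[62,59,60,76,19,90],"fob":[95,88,40],"l":1,"t":78}
After op 17 (add /iaq 67): {"dqs":[62,59,60,76,19,90],"fob":[95,88,40],"iaq":67,"l":1,"t":78}
After op 18 (replace /fob/2 67): {"dqs":[62,59,60,76,19,90],"fob":[95,88,67],"iaq":67,"l":1,"t":78}
After op 19 (replace /fob 32): {"dqs":[62,59,60,76,19,90],"fob":32,"iaq":67,"l":1,"t":78}
Value at /dqs/0: 62

Answer: 62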